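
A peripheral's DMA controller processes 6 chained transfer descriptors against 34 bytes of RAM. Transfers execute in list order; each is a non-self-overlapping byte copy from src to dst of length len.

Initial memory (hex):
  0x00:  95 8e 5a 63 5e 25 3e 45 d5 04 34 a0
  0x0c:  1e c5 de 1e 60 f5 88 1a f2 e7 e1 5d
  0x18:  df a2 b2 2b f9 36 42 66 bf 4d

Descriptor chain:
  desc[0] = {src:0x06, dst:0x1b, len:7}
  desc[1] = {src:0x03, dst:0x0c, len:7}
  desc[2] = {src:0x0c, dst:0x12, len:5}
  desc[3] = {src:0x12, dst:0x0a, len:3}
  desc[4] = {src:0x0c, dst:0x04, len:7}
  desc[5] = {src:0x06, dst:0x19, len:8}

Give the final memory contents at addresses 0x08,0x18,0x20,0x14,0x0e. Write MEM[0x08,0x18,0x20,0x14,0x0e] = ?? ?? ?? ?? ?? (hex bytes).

MEM[0x08,0x18,0x20,0x14,0x0e] = 45 df 5e 25 25

[0] 0x06->0x1b len=7 : 3e 45 d5 04 34 a0 1e
[1] 0x03->0x0c len=7 : 63 5e 25 3e 45 d5 04
[2] 0x0c->0x12 len=5 : 63 5e 25 3e 45
[3] 0x12->0x0a len=3 : 63 5e 25
[4] 0x0c->0x04 len=7 : 25 5e 25 3e 45 d5 63
[5] 0x06->0x19 len=8 : 25 3e 45 d5 63 5e 25 5e
query mem[0x08]=0x45, mem[0x18]=0xdf, mem[0x20]=0x5e, mem[0x14]=0x25, mem[0x0e]=0x25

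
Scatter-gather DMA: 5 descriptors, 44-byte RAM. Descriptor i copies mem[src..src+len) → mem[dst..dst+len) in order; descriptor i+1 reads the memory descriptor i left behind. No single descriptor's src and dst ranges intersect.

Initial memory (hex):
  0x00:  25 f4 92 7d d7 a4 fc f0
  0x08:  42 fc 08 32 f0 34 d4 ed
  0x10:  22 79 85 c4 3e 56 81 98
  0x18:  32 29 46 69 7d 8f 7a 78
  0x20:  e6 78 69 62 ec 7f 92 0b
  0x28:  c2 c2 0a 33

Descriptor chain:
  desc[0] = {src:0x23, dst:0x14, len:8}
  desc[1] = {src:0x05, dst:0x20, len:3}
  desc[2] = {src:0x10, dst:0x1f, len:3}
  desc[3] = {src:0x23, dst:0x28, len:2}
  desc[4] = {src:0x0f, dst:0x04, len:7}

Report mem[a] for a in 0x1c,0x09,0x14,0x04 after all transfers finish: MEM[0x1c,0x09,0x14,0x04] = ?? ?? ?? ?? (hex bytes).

D0: mem[0x14..0x1b] <- [62 ec 7f 92 0b c2 c2 0a]
D1: mem[0x20..0x22] <- [a4 fc f0]
D2: mem[0x1f..0x21] <- [22 79 85]
D3: mem[0x28..0x29] <- [62 ec]
D4: mem[0x04..0x0a] <- [ed 22 79 85 c4 62 ec]
query mem[0x1c]=0x7d, mem[0x09]=0x62, mem[0x14]=0x62, mem[0x04]=0xed

MEM[0x1c,0x09,0x14,0x04] = 7d 62 62 ed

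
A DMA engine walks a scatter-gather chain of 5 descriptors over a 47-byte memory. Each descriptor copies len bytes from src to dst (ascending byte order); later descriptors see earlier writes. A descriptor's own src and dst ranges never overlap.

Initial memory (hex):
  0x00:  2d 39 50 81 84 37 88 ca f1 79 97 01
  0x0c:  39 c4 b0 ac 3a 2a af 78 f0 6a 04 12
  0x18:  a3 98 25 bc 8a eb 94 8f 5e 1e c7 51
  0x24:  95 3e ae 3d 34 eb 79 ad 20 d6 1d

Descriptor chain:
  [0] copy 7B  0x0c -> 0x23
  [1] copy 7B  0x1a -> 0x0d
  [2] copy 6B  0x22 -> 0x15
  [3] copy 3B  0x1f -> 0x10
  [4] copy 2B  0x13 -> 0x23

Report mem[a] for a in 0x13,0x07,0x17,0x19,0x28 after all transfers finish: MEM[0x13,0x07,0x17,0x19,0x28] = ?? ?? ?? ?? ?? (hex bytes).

MEM[0x13,0x07,0x17,0x19,0x28] = 5e ca c4 ac 2a

#0 dst[0x23+7] := {0x39,0xc4,0xb0,0xac,0x3a,0x2a,0xaf}
#1 dst[0x0d+7] := {0x25,0xbc,0x8a,0xeb,0x94,0x8f,0x5e}
#2 dst[0x15+6] := {0xc7,0x39,0xc4,0xb0,0xac,0x3a}
#3 dst[0x10+3] := {0x8f,0x5e,0x1e}
#4 dst[0x23+2] := {0x5e,0xf0}
query mem[0x13]=0x5e, mem[0x07]=0xca, mem[0x17]=0xc4, mem[0x19]=0xac, mem[0x28]=0x2a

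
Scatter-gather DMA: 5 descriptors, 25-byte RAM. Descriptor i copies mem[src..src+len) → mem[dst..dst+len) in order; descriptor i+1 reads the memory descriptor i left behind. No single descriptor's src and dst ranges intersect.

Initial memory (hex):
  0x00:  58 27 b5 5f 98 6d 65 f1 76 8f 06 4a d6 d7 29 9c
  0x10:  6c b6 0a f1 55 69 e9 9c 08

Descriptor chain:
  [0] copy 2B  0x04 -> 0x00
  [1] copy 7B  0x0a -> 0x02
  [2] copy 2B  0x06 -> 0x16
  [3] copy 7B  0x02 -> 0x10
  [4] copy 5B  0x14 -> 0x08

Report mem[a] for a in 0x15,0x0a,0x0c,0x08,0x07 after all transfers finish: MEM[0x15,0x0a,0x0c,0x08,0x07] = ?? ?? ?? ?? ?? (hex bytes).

MEM[0x15,0x0a,0x0c,0x08,0x07] = 9c 6c 08 29 9c

#0 dst[0x00+2] := {0x98,0x6d}
#1 dst[0x02+7] := {0x06,0x4a,0xd6,0xd7,0x29,0x9c,0x6c}
#2 dst[0x16+2] := {0x29,0x9c}
#3 dst[0x10+7] := {0x06,0x4a,0xd6,0xd7,0x29,0x9c,0x6c}
#4 dst[0x08+5] := {0x29,0x9c,0x6c,0x9c,0x08}
query mem[0x15]=0x9c, mem[0x0a]=0x6c, mem[0x0c]=0x08, mem[0x08]=0x29, mem[0x07]=0x9c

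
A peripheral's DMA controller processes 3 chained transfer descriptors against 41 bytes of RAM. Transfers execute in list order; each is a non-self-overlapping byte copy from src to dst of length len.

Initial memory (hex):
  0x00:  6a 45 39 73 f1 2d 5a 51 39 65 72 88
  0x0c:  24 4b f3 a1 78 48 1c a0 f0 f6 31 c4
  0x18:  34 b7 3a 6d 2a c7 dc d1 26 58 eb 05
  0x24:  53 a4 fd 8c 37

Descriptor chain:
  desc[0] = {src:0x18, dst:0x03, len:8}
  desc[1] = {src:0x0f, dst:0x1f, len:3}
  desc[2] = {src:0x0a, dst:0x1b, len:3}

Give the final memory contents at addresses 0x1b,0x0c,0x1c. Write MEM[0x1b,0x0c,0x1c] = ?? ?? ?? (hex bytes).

D0: mem[0x03..0x0a] <- [34 b7 3a 6d 2a c7 dc d1]
D1: mem[0x1f..0x21] <- [a1 78 48]
D2: mem[0x1b..0x1d] <- [d1 88 24]
query mem[0x1b]=0xd1, mem[0x0c]=0x24, mem[0x1c]=0x88

MEM[0x1b,0x0c,0x1c] = d1 24 88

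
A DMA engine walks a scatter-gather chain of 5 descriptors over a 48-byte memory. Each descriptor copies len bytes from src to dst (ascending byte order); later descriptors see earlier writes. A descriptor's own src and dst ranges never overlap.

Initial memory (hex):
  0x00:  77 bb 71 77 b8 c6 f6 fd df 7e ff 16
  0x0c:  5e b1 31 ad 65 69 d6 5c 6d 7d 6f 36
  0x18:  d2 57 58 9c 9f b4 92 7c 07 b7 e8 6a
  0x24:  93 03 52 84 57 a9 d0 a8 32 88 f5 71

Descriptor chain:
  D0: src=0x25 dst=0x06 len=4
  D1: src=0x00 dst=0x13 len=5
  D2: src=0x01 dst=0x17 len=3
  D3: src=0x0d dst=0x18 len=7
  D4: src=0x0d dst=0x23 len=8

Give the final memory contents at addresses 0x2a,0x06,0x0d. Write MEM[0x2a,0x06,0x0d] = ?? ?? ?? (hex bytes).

#0 dst[0x06+4] := {0x03,0x52,0x84,0x57}
#1 dst[0x13+5] := {0x77,0xbb,0x71,0x77,0xb8}
#2 dst[0x17+3] := {0xbb,0x71,0x77}
#3 dst[0x18+7] := {0xb1,0x31,0xad,0x65,0x69,0xd6,0x77}
#4 dst[0x23+8] := {0xb1,0x31,0xad,0x65,0x69,0xd6,0x77,0xbb}
query mem[0x2a]=0xbb, mem[0x06]=0x03, mem[0x0d]=0xb1

MEM[0x2a,0x06,0x0d] = bb 03 b1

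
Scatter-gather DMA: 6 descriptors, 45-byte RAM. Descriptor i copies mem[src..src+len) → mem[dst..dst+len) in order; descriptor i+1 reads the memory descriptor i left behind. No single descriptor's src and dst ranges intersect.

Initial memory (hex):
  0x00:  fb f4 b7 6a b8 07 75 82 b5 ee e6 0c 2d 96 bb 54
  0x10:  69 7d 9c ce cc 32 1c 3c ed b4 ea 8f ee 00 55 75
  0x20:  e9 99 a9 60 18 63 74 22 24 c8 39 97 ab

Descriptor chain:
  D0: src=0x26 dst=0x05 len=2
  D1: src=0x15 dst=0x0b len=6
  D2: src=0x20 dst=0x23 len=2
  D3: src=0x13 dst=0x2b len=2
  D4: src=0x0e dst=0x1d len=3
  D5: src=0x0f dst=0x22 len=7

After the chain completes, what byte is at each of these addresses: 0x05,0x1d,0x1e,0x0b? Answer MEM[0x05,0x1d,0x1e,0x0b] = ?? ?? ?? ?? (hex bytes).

MEM[0x05,0x1d,0x1e,0x0b] = 74 ed b4 32

[0] 0x26->0x05 len=2 : 74 22
[1] 0x15->0x0b len=6 : 32 1c 3c ed b4 ea
[2] 0x20->0x23 len=2 : e9 99
[3] 0x13->0x2b len=2 : ce cc
[4] 0x0e->0x1d len=3 : ed b4 ea
[5] 0x0f->0x22 len=7 : b4 ea 7d 9c ce cc 32
query mem[0x05]=0x74, mem[0x1d]=0xed, mem[0x1e]=0xb4, mem[0x0b]=0x32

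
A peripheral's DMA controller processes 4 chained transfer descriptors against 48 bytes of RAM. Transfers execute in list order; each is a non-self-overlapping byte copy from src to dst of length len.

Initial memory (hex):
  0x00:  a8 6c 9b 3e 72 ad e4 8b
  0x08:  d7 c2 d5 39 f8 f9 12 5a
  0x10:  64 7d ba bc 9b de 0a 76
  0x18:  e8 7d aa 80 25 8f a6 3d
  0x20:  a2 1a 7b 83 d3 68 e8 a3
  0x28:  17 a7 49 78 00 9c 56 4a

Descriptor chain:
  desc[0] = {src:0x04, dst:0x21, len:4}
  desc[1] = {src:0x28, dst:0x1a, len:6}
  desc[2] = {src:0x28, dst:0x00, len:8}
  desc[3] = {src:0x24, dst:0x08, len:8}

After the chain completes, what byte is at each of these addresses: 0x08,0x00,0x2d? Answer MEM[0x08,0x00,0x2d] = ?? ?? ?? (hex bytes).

  after D0: wrote 4B at 0x21 = 72ade48b
  after D1: wrote 6B at 0x1a = 17a74978009c
  after D2: wrote 8B at 0x00 = 17a74978009c564a
  after D3: wrote 8B at 0x08 = 8b68e8a317a74978
query mem[0x08]=0x8b, mem[0x00]=0x17, mem[0x2d]=0x9c

MEM[0x08,0x00,0x2d] = 8b 17 9c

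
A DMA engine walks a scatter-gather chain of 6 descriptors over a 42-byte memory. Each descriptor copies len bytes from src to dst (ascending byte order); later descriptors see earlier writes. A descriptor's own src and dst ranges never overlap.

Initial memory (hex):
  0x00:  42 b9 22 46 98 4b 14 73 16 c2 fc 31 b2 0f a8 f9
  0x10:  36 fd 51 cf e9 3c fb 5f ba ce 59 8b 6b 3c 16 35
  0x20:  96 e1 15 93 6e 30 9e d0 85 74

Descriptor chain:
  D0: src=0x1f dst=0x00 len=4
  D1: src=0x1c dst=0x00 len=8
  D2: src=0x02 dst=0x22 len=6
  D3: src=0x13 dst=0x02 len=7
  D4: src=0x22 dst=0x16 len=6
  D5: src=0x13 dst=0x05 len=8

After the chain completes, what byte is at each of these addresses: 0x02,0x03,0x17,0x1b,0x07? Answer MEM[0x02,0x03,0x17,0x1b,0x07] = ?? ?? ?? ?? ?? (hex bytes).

D0: mem[0x00..0x03] <- [35 96 e1 15]
D1: mem[0x00..0x07] <- [6b 3c 16 35 96 e1 15 93]
D2: mem[0x22..0x27] <- [16 35 96 e1 15 93]
D3: mem[0x02..0x08] <- [cf e9 3c fb 5f ba ce]
D4: mem[0x16..0x1b] <- [16 35 96 e1 15 93]
D5: mem[0x05..0x0c] <- [cf e9 3c 16 35 96 e1 15]
query mem[0x02]=0xcf, mem[0x03]=0xe9, mem[0x17]=0x35, mem[0x1b]=0x93, mem[0x07]=0x3c

MEM[0x02,0x03,0x17,0x1b,0x07] = cf e9 35 93 3c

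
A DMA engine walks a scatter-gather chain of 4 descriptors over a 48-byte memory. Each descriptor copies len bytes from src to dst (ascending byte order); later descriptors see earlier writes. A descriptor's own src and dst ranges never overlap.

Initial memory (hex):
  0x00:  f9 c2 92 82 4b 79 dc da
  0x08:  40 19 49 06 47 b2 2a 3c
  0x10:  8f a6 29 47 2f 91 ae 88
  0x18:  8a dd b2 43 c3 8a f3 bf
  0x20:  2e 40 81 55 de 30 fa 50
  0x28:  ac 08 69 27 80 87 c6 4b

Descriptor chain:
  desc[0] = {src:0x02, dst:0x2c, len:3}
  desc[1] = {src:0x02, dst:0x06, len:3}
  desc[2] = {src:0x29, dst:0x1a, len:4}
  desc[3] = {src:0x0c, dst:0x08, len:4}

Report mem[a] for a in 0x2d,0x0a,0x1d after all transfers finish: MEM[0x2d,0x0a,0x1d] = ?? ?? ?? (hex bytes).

MEM[0x2d,0x0a,0x1d] = 82 2a 92

  after D0: wrote 3B at 0x2c = 92824b
  after D1: wrote 3B at 0x06 = 92824b
  after D2: wrote 4B at 0x1a = 08692792
  after D3: wrote 4B at 0x08 = 47b22a3c
query mem[0x2d]=0x82, mem[0x0a]=0x2a, mem[0x1d]=0x92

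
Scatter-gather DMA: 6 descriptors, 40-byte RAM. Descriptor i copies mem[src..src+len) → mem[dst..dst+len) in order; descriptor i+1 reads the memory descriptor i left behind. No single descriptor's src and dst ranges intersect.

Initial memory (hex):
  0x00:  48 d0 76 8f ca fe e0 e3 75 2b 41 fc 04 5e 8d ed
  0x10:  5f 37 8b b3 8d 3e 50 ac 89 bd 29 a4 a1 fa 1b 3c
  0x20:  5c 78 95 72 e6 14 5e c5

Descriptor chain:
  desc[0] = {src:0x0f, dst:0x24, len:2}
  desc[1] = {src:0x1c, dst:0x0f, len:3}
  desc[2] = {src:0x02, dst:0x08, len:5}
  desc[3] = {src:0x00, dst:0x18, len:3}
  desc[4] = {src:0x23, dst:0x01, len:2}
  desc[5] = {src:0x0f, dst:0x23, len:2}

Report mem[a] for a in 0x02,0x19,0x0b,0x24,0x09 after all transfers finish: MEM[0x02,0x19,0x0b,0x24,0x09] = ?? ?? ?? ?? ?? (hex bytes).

#0 dst[0x24+2] := {0xed,0x5f}
#1 dst[0x0f+3] := {0xa1,0xfa,0x1b}
#2 dst[0x08+5] := {0x76,0x8f,0xca,0xfe,0xe0}
#3 dst[0x18+3] := {0x48,0xd0,0x76}
#4 dst[0x01+2] := {0x72,0xed}
#5 dst[0x23+2] := {0xa1,0xfa}
query mem[0x02]=0xed, mem[0x19]=0xd0, mem[0x0b]=0xfe, mem[0x24]=0xfa, mem[0x09]=0x8f

MEM[0x02,0x19,0x0b,0x24,0x09] = ed d0 fe fa 8f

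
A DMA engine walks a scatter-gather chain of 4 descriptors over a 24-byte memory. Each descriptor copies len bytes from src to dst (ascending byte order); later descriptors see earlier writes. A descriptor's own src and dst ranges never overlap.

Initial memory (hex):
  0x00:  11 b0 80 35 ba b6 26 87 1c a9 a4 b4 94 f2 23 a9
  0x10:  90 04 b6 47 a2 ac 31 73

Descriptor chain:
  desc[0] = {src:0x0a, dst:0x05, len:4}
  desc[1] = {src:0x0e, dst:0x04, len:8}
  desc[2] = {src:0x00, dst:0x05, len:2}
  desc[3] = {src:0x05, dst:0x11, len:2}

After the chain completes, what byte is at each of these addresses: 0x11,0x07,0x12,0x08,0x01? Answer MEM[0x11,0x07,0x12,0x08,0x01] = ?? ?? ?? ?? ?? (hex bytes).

MEM[0x11,0x07,0x12,0x08,0x01] = 11 04 b0 b6 b0

#0 dst[0x05+4] := {0xa4,0xb4,0x94,0xf2}
#1 dst[0x04+8] := {0x23,0xa9,0x90,0x04,0xb6,0x47,0xa2,0xac}
#2 dst[0x05+2] := {0x11,0xb0}
#3 dst[0x11+2] := {0x11,0xb0}
query mem[0x11]=0x11, mem[0x07]=0x04, mem[0x12]=0xb0, mem[0x08]=0xb6, mem[0x01]=0xb0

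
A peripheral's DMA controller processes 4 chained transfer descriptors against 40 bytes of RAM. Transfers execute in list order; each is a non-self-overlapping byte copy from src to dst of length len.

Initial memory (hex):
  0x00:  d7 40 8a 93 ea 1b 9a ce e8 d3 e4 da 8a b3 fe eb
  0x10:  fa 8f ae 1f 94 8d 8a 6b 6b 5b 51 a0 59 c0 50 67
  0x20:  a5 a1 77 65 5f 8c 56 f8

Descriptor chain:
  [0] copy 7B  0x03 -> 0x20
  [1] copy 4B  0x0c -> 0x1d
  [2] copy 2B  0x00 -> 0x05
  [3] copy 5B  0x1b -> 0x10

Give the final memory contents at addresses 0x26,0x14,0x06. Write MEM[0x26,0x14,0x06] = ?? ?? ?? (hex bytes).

MEM[0x26,0x14,0x06] = d3 fe 40

[0] 0x03->0x20 len=7 : 93 ea 1b 9a ce e8 d3
[1] 0x0c->0x1d len=4 : 8a b3 fe eb
[2] 0x00->0x05 len=2 : d7 40
[3] 0x1b->0x10 len=5 : a0 59 8a b3 fe
query mem[0x26]=0xd3, mem[0x14]=0xfe, mem[0x06]=0x40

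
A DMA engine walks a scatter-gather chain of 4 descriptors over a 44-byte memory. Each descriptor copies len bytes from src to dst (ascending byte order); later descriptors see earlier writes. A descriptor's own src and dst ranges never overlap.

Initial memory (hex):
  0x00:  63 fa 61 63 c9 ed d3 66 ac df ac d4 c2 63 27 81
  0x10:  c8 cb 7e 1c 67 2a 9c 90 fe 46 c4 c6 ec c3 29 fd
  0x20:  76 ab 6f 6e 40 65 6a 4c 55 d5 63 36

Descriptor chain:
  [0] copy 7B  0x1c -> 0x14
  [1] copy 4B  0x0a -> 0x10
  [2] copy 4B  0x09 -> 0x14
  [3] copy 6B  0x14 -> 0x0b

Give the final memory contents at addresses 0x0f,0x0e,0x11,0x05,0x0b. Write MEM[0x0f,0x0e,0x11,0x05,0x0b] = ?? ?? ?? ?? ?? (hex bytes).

MEM[0x0f,0x0e,0x11,0x05,0x0b] = 76 c2 d4 ed df

#0 dst[0x14+7] := {0xec,0xc3,0x29,0xfd,0x76,0xab,0x6f}
#1 dst[0x10+4] := {0xac,0xd4,0xc2,0x63}
#2 dst[0x14+4] := {0xdf,0xac,0xd4,0xc2}
#3 dst[0x0b+6] := {0xdf,0xac,0xd4,0xc2,0x76,0xab}
query mem[0x0f]=0x76, mem[0x0e]=0xc2, mem[0x11]=0xd4, mem[0x05]=0xed, mem[0x0b]=0xdf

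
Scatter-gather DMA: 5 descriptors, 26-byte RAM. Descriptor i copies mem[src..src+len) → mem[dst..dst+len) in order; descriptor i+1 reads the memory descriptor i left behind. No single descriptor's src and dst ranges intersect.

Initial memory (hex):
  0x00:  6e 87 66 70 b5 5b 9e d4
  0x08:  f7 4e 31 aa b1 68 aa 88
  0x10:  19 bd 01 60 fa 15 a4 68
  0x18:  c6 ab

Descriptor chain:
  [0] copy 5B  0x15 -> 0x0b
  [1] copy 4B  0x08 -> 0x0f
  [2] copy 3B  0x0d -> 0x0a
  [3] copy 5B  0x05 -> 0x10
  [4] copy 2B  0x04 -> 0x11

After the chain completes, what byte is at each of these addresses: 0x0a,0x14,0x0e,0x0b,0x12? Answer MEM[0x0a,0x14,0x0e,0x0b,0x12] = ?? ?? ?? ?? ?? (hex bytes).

D0: mem[0x0b..0x0f] <- [15 a4 68 c6 ab]
D1: mem[0x0f..0x12] <- [f7 4e 31 15]
D2: mem[0x0a..0x0c] <- [68 c6 f7]
D3: mem[0x10..0x14] <- [5b 9e d4 f7 4e]
D4: mem[0x11..0x12] <- [b5 5b]
query mem[0x0a]=0x68, mem[0x14]=0x4e, mem[0x0e]=0xc6, mem[0x0b]=0xc6, mem[0x12]=0x5b

MEM[0x0a,0x14,0x0e,0x0b,0x12] = 68 4e c6 c6 5b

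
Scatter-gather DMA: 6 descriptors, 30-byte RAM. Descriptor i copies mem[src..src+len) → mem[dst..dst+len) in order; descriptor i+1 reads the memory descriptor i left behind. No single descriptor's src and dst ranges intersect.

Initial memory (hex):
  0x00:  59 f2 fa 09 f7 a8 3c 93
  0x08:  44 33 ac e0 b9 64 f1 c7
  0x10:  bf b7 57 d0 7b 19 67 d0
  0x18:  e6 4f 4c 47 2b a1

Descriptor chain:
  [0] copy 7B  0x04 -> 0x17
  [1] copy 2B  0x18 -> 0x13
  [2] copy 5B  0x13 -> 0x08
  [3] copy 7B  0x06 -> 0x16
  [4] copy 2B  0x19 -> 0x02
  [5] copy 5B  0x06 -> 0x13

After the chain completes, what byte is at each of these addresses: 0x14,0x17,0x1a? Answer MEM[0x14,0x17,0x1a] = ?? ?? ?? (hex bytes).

#0 dst[0x17+7] := {0xf7,0xa8,0x3c,0x93,0x44,0x33,0xac}
#1 dst[0x13+2] := {0xa8,0x3c}
#2 dst[0x08+5] := {0xa8,0x3c,0x19,0x67,0xf7}
#3 dst[0x16+7] := {0x3c,0x93,0xa8,0x3c,0x19,0x67,0xf7}
#4 dst[0x02+2] := {0x3c,0x19}
#5 dst[0x13+5] := {0x3c,0x93,0xa8,0x3c,0x19}
query mem[0x14]=0x93, mem[0x17]=0x19, mem[0x1a]=0x19

MEM[0x14,0x17,0x1a] = 93 19 19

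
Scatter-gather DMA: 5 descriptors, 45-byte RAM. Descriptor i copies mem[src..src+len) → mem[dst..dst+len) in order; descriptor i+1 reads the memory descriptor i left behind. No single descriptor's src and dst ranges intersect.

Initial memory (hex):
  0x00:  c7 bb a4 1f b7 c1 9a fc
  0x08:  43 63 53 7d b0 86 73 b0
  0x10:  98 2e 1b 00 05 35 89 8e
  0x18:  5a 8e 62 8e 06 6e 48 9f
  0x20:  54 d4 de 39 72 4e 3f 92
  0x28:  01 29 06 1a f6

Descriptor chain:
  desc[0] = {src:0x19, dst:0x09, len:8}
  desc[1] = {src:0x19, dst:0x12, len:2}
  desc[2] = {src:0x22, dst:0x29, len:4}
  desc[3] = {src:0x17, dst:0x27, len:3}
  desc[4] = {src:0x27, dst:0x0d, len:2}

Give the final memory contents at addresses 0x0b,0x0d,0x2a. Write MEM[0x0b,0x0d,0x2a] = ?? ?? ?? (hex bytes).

#0 dst[0x09+8] := {0x8e,0x62,0x8e,0x06,0x6e,0x48,0x9f,0x54}
#1 dst[0x12+2] := {0x8e,0x62}
#2 dst[0x29+4] := {0xde,0x39,0x72,0x4e}
#3 dst[0x27+3] := {0x8e,0x5a,0x8e}
#4 dst[0x0d+2] := {0x8e,0x5a}
query mem[0x0b]=0x8e, mem[0x0d]=0x8e, mem[0x2a]=0x39

MEM[0x0b,0x0d,0x2a] = 8e 8e 39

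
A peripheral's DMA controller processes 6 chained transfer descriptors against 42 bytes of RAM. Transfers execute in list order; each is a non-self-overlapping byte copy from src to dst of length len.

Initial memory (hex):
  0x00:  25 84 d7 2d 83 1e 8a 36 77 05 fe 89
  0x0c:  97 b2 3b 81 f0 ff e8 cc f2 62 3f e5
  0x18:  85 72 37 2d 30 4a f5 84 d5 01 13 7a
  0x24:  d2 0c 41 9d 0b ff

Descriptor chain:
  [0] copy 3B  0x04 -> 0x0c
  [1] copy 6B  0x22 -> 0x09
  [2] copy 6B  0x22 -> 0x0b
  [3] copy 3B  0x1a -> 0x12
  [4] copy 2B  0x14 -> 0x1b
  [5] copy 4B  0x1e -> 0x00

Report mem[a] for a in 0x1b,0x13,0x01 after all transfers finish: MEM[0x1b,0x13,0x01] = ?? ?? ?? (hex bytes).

[0] 0x04->0x0c len=3 : 83 1e 8a
[1] 0x22->0x09 len=6 : 13 7a d2 0c 41 9d
[2] 0x22->0x0b len=6 : 13 7a d2 0c 41 9d
[3] 0x1a->0x12 len=3 : 37 2d 30
[4] 0x14->0x1b len=2 : 30 62
[5] 0x1e->0x00 len=4 : f5 84 d5 01
query mem[0x1b]=0x30, mem[0x13]=0x2d, mem[0x01]=0x84

MEM[0x1b,0x13,0x01] = 30 2d 84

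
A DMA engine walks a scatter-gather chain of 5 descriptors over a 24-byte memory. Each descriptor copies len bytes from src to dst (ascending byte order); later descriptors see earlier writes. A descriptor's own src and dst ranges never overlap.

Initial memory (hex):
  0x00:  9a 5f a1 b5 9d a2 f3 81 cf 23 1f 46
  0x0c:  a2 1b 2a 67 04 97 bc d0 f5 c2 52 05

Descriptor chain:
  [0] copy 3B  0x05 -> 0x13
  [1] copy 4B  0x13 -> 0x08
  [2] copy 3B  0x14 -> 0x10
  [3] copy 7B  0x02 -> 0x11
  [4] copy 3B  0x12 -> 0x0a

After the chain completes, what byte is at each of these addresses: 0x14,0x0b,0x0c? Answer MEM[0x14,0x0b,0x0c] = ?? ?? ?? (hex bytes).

  after D0: wrote 3B at 0x13 = a2f381
  after D1: wrote 4B at 0x08 = a2f38152
  after D2: wrote 3B at 0x10 = f38152
  after D3: wrote 7B at 0x11 = a1b59da2f381a2
  after D4: wrote 3B at 0x0a = b59da2
query mem[0x14]=0xa2, mem[0x0b]=0x9d, mem[0x0c]=0xa2

MEM[0x14,0x0b,0x0c] = a2 9d a2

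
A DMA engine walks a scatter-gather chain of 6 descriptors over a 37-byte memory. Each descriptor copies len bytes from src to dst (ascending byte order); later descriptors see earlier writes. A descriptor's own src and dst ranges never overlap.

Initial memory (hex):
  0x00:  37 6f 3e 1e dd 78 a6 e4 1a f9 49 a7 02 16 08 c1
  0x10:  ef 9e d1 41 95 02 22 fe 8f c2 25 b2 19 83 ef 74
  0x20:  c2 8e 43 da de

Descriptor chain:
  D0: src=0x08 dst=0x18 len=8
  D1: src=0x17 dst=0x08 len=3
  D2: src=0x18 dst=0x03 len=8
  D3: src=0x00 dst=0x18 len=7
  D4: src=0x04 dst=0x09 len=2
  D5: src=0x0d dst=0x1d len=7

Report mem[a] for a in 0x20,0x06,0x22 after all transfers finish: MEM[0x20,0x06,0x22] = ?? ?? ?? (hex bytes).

  after D0: wrote 8B at 0x18 = 1af949a7021608c1
  after D1: wrote 3B at 0x08 = fe1af9
  after D2: wrote 8B at 0x03 = 1af949a7021608c1
  after D3: wrote 7B at 0x18 = 376f3e1af949a7
  after D4: wrote 2B at 0x09 = f949
  after D5: wrote 7B at 0x1d = 1608c1ef9ed141
query mem[0x20]=0xef, mem[0x06]=0xa7, mem[0x22]=0xd1

MEM[0x20,0x06,0x22] = ef a7 d1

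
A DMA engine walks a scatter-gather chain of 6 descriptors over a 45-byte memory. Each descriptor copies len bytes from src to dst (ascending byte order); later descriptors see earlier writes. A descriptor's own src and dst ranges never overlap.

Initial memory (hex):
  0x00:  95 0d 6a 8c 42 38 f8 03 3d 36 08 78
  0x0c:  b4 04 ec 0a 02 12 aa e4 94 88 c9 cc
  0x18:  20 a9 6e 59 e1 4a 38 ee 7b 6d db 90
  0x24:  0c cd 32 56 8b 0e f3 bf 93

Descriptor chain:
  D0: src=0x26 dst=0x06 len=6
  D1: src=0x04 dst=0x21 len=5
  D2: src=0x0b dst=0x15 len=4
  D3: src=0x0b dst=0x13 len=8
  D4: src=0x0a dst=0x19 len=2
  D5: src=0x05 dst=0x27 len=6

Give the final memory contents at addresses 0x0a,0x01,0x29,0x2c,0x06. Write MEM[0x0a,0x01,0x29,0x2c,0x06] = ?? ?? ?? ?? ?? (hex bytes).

MEM[0x0a,0x01,0x29,0x2c,0x06] = f3 0d 56 f3 32

  after D0: wrote 6B at 0x06 = 32568b0ef3bf
  after D1: wrote 5B at 0x21 = 423832568b
  after D2: wrote 4B at 0x15 = bfb404ec
  after D3: wrote 8B at 0x13 = bfb404ec0a0212aa
  after D4: wrote 2B at 0x19 = f3bf
  after D5: wrote 6B at 0x27 = 3832568b0ef3
query mem[0x0a]=0xf3, mem[0x01]=0x0d, mem[0x29]=0x56, mem[0x2c]=0xf3, mem[0x06]=0x32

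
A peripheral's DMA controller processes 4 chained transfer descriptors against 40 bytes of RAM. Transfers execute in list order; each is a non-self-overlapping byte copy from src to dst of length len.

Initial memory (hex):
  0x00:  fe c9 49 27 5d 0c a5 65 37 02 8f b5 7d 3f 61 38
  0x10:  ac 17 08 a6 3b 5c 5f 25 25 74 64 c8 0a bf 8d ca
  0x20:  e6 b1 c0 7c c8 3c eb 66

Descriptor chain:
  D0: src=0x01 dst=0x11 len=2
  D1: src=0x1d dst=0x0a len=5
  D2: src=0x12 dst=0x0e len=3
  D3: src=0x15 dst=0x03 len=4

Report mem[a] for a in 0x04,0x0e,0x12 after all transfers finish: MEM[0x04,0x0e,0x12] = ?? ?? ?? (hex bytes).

MEM[0x04,0x0e,0x12] = 5f 49 49

D0: mem[0x11..0x12] <- [c9 49]
D1: mem[0x0a..0x0e] <- [bf 8d ca e6 b1]
D2: mem[0x0e..0x10] <- [49 a6 3b]
D3: mem[0x03..0x06] <- [5c 5f 25 25]
query mem[0x04]=0x5f, mem[0x0e]=0x49, mem[0x12]=0x49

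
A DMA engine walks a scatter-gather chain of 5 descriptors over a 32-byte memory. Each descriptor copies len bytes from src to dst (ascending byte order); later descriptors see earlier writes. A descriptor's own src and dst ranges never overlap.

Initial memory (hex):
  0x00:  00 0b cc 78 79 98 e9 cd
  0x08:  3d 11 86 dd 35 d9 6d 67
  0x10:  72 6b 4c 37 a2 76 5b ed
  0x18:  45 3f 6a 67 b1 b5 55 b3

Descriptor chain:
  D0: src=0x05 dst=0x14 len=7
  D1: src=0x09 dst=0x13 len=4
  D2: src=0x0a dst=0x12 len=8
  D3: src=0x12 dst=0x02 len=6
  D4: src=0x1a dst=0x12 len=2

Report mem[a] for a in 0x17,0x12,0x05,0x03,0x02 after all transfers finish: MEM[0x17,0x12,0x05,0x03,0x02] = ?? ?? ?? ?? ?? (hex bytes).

D0: mem[0x14..0x1a] <- [98 e9 cd 3d 11 86 dd]
D1: mem[0x13..0x16] <- [11 86 dd 35]
D2: mem[0x12..0x19] <- [86 dd 35 d9 6d 67 72 6b]
D3: mem[0x02..0x07] <- [86 dd 35 d9 6d 67]
D4: mem[0x12..0x13] <- [dd 67]
query mem[0x17]=0x67, mem[0x12]=0xdd, mem[0x05]=0xd9, mem[0x03]=0xdd, mem[0x02]=0x86

MEM[0x17,0x12,0x05,0x03,0x02] = 67 dd d9 dd 86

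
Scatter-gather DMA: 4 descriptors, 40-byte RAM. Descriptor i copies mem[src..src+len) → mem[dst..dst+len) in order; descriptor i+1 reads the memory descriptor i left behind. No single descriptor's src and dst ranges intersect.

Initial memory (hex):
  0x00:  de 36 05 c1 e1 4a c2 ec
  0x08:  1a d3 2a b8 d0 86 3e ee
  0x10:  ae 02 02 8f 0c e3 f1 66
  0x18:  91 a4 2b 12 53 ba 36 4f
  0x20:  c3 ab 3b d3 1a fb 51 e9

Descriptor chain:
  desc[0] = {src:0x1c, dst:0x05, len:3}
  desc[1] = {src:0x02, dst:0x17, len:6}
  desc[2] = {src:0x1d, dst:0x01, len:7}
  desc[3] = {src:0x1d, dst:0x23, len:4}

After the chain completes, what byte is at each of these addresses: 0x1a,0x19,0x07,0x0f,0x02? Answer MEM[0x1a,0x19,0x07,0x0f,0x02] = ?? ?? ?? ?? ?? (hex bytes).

MEM[0x1a,0x19,0x07,0x0f,0x02] = 53 e1 d3 ee 36

  after D0: wrote 3B at 0x05 = 53ba36
  after D1: wrote 6B at 0x17 = 05c1e153ba36
  after D2: wrote 7B at 0x01 = ba364fc3ab3bd3
  after D3: wrote 4B at 0x23 = ba364fc3
query mem[0x1a]=0x53, mem[0x19]=0xe1, mem[0x07]=0xd3, mem[0x0f]=0xee, mem[0x02]=0x36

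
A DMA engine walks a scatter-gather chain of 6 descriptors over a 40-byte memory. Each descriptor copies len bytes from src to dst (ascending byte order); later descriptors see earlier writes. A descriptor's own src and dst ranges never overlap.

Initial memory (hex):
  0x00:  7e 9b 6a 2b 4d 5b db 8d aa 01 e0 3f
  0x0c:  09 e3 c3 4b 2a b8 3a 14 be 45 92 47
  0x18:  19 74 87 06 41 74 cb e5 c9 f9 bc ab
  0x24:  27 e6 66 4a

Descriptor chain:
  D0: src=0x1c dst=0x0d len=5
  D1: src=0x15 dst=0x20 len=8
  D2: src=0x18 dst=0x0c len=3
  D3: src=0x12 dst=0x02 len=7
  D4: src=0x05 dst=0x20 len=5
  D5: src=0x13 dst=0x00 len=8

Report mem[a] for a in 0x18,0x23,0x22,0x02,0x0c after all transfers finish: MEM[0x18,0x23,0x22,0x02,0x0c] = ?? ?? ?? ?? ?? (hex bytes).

MEM[0x18,0x23,0x22,0x02,0x0c] = 19 19 47 45 19

#0 dst[0x0d+5] := {0x41,0x74,0xcb,0xe5,0xc9}
#1 dst[0x20+8] := {0x45,0x92,0x47,0x19,0x74,0x87,0x06,0x41}
#2 dst[0x0c+3] := {0x19,0x74,0x87}
#3 dst[0x02+7] := {0x3a,0x14,0xbe,0x45,0x92,0x47,0x19}
#4 dst[0x20+5] := {0x45,0x92,0x47,0x19,0x01}
#5 dst[0x00+8] := {0x14,0xbe,0x45,0x92,0x47,0x19,0x74,0x87}
query mem[0x18]=0x19, mem[0x23]=0x19, mem[0x22]=0x47, mem[0x02]=0x45, mem[0x0c]=0x19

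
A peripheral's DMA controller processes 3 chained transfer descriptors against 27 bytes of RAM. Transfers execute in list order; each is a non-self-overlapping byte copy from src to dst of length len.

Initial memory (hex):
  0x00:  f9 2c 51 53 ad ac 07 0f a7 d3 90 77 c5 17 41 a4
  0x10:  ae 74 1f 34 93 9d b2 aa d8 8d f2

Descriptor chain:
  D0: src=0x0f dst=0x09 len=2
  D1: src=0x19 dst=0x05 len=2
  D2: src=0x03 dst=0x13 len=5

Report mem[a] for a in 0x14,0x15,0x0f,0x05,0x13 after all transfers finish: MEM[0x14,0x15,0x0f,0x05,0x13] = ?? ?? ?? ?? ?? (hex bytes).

#0 dst[0x09+2] := {0xa4,0xae}
#1 dst[0x05+2] := {0x8d,0xf2}
#2 dst[0x13+5] := {0x53,0xad,0x8d,0xf2,0x0f}
query mem[0x14]=0xad, mem[0x15]=0x8d, mem[0x0f]=0xa4, mem[0x05]=0x8d, mem[0x13]=0x53

MEM[0x14,0x15,0x0f,0x05,0x13] = ad 8d a4 8d 53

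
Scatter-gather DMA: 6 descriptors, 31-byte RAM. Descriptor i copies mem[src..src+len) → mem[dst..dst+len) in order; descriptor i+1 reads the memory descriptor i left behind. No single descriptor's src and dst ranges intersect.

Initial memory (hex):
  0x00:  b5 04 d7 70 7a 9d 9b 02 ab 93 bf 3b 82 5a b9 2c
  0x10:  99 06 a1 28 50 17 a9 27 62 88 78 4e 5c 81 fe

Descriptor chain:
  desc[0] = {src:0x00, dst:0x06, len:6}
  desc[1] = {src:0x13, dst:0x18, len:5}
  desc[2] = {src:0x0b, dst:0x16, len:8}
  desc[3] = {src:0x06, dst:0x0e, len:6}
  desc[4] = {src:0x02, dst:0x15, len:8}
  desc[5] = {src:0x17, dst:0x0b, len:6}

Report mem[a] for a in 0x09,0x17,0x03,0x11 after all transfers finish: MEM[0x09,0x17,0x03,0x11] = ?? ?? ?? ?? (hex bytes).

MEM[0x09,0x17,0x03,0x11] = 70 7a 70 70

[0] 0x00->0x06 len=6 : b5 04 d7 70 7a 9d
[1] 0x13->0x18 len=5 : 28 50 17 a9 27
[2] 0x0b->0x16 len=8 : 9d 82 5a b9 2c 99 06 a1
[3] 0x06->0x0e len=6 : b5 04 d7 70 7a 9d
[4] 0x02->0x15 len=8 : d7 70 7a 9d b5 04 d7 70
[5] 0x17->0x0b len=6 : 7a 9d b5 04 d7 70
query mem[0x09]=0x70, mem[0x17]=0x7a, mem[0x03]=0x70, mem[0x11]=0x70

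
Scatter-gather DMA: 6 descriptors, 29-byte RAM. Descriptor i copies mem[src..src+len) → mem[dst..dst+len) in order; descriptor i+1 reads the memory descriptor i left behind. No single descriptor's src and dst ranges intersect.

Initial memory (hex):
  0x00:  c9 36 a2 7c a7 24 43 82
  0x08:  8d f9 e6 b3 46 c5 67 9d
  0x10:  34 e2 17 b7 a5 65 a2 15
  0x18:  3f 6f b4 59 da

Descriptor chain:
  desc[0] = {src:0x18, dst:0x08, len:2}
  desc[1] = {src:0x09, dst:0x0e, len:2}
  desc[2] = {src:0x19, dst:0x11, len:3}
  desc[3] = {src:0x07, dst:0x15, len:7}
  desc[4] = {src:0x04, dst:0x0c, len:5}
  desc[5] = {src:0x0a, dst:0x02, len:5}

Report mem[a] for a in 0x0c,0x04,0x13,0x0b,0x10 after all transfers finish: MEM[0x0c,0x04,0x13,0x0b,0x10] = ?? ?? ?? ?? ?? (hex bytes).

#0 dst[0x08+2] := {0x3f,0x6f}
#1 dst[0x0e+2] := {0x6f,0xe6}
#2 dst[0x11+3] := {0x6f,0xb4,0x59}
#3 dst[0x15+7] := {0x82,0x3f,0x6f,0xe6,0xb3,0x46,0xc5}
#4 dst[0x0c+5] := {0xa7,0x24,0x43,0x82,0x3f}
#5 dst[0x02+5] := {0xe6,0xb3,0xa7,0x24,0x43}
query mem[0x0c]=0xa7, mem[0x04]=0xa7, mem[0x13]=0x59, mem[0x0b]=0xb3, mem[0x10]=0x3f

MEM[0x0c,0x04,0x13,0x0b,0x10] = a7 a7 59 b3 3f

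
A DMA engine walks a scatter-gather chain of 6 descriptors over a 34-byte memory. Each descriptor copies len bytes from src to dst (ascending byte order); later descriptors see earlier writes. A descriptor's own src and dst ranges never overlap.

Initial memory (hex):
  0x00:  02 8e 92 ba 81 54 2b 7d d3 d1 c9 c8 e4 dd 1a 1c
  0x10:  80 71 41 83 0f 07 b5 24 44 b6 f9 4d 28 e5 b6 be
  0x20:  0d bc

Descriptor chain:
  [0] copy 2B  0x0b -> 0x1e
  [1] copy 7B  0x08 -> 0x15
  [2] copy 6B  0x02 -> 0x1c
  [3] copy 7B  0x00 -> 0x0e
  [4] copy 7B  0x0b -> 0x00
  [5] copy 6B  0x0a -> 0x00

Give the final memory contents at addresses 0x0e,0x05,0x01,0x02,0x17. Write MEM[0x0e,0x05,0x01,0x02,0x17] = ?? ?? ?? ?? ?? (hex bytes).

  after D0: wrote 2B at 0x1e = c8e4
  after D1: wrote 7B at 0x15 = d3d1c9c8e4dd1a
  after D2: wrote 6B at 0x1c = 92ba81542b7d
  after D3: wrote 7B at 0x0e = 028e92ba81542b
  after D4: wrote 7B at 0x00 = c8e4dd028e92ba
  after D5: wrote 6B at 0x00 = c9c8e4dd028e
query mem[0x0e]=0x02, mem[0x05]=0x8e, mem[0x01]=0xc8, mem[0x02]=0xe4, mem[0x17]=0xc9

MEM[0x0e,0x05,0x01,0x02,0x17] = 02 8e c8 e4 c9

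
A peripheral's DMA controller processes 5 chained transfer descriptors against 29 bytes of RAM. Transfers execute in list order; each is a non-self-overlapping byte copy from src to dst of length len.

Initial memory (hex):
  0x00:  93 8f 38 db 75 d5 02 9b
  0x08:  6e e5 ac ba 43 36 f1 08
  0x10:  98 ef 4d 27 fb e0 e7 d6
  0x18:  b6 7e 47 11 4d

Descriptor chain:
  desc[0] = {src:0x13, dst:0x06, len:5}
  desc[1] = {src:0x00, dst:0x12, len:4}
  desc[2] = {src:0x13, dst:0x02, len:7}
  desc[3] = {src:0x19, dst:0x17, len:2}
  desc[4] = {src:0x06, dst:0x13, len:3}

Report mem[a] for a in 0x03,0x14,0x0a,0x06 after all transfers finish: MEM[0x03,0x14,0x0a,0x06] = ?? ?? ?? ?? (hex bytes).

MEM[0x03,0x14,0x0a,0x06] = 38 b6 d6 d6

[0] 0x13->0x06 len=5 : 27 fb e0 e7 d6
[1] 0x00->0x12 len=4 : 93 8f 38 db
[2] 0x13->0x02 len=7 : 8f 38 db e7 d6 b6 7e
[3] 0x19->0x17 len=2 : 7e 47
[4] 0x06->0x13 len=3 : d6 b6 7e
query mem[0x03]=0x38, mem[0x14]=0xb6, mem[0x0a]=0xd6, mem[0x06]=0xd6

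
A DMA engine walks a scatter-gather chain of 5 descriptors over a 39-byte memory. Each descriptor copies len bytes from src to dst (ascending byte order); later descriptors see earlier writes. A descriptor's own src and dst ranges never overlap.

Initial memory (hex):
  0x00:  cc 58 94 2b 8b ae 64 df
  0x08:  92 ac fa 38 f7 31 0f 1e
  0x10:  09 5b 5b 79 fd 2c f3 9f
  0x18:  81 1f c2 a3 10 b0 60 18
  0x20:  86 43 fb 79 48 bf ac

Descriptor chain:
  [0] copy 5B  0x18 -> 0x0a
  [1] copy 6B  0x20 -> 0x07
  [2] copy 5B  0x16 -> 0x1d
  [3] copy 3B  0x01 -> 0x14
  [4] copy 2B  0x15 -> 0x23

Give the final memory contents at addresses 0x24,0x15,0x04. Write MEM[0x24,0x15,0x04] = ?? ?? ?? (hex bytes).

MEM[0x24,0x15,0x04] = 2b 94 8b

#0 dst[0x0a+5] := {0x81,0x1f,0xc2,0xa3,0x10}
#1 dst[0x07+6] := {0x86,0x43,0xfb,0x79,0x48,0xbf}
#2 dst[0x1d+5] := {0xf3,0x9f,0x81,0x1f,0xc2}
#3 dst[0x14+3] := {0x58,0x94,0x2b}
#4 dst[0x23+2] := {0x94,0x2b}
query mem[0x24]=0x2b, mem[0x15]=0x94, mem[0x04]=0x8b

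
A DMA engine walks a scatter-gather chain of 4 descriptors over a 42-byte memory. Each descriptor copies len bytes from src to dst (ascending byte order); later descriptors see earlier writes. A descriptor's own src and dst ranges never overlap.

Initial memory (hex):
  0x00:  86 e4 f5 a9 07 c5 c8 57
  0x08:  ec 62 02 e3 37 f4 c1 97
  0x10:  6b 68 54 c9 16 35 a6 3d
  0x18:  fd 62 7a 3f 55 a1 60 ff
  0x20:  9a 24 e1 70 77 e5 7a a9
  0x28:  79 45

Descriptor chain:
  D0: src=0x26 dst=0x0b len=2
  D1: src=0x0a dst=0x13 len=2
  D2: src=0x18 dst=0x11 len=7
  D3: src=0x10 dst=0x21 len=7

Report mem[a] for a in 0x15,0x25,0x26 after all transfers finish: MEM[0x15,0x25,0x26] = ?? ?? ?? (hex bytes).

MEM[0x15,0x25,0x26] = 55 3f 55

  after D0: wrote 2B at 0x0b = 7aa9
  after D1: wrote 2B at 0x13 = 027a
  after D2: wrote 7B at 0x11 = fd627a3f55a160
  after D3: wrote 7B at 0x21 = 6bfd627a3f55a1
query mem[0x15]=0x55, mem[0x25]=0x3f, mem[0x26]=0x55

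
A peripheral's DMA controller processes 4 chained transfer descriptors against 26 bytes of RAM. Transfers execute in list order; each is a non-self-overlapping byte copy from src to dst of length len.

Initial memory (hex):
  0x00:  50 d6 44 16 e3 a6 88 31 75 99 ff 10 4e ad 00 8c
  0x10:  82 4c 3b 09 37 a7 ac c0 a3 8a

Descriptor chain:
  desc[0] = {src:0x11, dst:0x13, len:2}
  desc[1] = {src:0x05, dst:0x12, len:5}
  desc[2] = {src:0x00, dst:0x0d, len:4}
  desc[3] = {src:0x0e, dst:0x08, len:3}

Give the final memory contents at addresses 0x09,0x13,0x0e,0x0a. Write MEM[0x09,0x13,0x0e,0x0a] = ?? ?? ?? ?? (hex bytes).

MEM[0x09,0x13,0x0e,0x0a] = 44 88 d6 16

D0: mem[0x13..0x14] <- [4c 3b]
D1: mem[0x12..0x16] <- [a6 88 31 75 99]
D2: mem[0x0d..0x10] <- [50 d6 44 16]
D3: mem[0x08..0x0a] <- [d6 44 16]
query mem[0x09]=0x44, mem[0x13]=0x88, mem[0x0e]=0xd6, mem[0x0a]=0x16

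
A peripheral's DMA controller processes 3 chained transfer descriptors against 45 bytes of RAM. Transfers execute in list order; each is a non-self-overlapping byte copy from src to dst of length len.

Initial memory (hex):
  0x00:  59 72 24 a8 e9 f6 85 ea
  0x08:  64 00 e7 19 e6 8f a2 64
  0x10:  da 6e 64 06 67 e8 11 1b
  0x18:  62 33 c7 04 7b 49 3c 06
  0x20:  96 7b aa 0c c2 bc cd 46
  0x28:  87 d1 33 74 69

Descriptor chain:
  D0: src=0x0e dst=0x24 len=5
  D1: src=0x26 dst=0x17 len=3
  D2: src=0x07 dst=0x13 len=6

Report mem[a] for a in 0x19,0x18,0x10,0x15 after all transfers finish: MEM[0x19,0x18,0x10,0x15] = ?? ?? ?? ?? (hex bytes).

[0] 0x0e->0x24 len=5 : a2 64 da 6e 64
[1] 0x26->0x17 len=3 : da 6e 64
[2] 0x07->0x13 len=6 : ea 64 00 e7 19 e6
query mem[0x19]=0x64, mem[0x18]=0xe6, mem[0x10]=0xda, mem[0x15]=0x00

MEM[0x19,0x18,0x10,0x15] = 64 e6 da 00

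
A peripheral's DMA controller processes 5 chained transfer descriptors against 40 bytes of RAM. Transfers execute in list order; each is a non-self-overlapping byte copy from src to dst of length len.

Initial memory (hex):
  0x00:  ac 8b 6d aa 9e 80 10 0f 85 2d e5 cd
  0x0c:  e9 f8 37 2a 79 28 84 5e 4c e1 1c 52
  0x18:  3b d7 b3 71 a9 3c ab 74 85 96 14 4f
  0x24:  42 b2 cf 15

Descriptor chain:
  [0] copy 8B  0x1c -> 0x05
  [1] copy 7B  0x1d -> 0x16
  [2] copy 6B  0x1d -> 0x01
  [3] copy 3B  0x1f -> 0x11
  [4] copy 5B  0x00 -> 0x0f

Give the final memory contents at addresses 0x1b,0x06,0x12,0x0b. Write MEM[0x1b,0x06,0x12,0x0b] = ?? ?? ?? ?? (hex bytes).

#0 dst[0x05+8] := {0xa9,0x3c,0xab,0x74,0x85,0x96,0x14,0x4f}
#1 dst[0x16+7] := {0x3c,0xab,0x74,0x85,0x96,0x14,0x4f}
#2 dst[0x01+6] := {0x3c,0xab,0x74,0x85,0x96,0x14}
#3 dst[0x11+3] := {0x74,0x85,0x96}
#4 dst[0x0f+5] := {0xac,0x3c,0xab,0x74,0x85}
query mem[0x1b]=0x14, mem[0x06]=0x14, mem[0x12]=0x74, mem[0x0b]=0x14

MEM[0x1b,0x06,0x12,0x0b] = 14 14 74 14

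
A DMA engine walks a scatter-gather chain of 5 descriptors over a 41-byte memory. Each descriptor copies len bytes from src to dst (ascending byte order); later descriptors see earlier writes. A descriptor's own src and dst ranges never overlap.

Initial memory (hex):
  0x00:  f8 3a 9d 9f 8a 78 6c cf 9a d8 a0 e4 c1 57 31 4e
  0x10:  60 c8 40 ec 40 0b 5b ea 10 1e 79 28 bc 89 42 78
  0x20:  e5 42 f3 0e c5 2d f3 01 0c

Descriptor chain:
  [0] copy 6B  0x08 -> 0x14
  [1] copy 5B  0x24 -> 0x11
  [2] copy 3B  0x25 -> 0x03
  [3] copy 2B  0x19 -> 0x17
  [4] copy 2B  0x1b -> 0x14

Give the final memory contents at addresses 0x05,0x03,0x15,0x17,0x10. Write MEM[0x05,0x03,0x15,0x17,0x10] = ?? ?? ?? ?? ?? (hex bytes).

MEM[0x05,0x03,0x15,0x17,0x10] = 01 2d bc 57 60

  after D0: wrote 6B at 0x14 = 9ad8a0e4c157
  after D1: wrote 5B at 0x11 = c52df3010c
  after D2: wrote 3B at 0x03 = 2df301
  after D3: wrote 2B at 0x17 = 5779
  after D4: wrote 2B at 0x14 = 28bc
query mem[0x05]=0x01, mem[0x03]=0x2d, mem[0x15]=0xbc, mem[0x17]=0x57, mem[0x10]=0x60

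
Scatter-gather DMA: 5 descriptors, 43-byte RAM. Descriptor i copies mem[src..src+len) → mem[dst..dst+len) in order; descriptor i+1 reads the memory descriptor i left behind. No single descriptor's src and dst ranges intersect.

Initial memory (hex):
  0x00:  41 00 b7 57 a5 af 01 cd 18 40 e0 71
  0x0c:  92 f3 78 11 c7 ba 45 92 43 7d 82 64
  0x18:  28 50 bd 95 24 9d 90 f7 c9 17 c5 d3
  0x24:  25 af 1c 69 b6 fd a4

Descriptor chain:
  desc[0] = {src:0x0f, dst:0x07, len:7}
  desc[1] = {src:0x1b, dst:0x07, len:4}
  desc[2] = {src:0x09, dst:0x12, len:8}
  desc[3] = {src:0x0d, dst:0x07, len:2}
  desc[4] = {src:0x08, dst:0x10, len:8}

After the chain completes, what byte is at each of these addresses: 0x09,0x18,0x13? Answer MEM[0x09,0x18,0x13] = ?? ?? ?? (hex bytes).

MEM[0x09,0x18,0x13] = 9d 11 92

D0: mem[0x07..0x0d] <- [11 c7 ba 45 92 43 7d]
D1: mem[0x07..0x0a] <- [95 24 9d 90]
D2: mem[0x12..0x19] <- [9d 90 92 43 7d 78 11 c7]
D3: mem[0x07..0x08] <- [7d 78]
D4: mem[0x10..0x17] <- [78 9d 90 92 43 7d 78 11]
query mem[0x09]=0x9d, mem[0x18]=0x11, mem[0x13]=0x92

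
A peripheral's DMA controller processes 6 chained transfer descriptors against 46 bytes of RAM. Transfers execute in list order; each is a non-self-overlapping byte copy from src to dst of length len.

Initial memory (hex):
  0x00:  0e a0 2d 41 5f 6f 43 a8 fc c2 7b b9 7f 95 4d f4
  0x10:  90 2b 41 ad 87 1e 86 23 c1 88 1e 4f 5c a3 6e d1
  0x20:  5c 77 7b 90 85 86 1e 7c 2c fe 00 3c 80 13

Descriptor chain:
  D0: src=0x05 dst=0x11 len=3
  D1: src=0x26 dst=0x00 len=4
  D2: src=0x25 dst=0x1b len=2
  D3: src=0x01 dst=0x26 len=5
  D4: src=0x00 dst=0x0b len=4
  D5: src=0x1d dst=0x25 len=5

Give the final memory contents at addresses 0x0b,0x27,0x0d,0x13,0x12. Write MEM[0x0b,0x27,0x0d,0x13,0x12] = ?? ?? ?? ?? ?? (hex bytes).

MEM[0x0b,0x27,0x0d,0x13,0x12] = 1e d1 2c a8 43

D0: mem[0x11..0x13] <- [6f 43 a8]
D1: mem[0x00..0x03] <- [1e 7c 2c fe]
D2: mem[0x1b..0x1c] <- [86 1e]
D3: mem[0x26..0x2a] <- [7c 2c fe 5f 6f]
D4: mem[0x0b..0x0e] <- [1e 7c 2c fe]
D5: mem[0x25..0x29] <- [a3 6e d1 5c 77]
query mem[0x0b]=0x1e, mem[0x27]=0xd1, mem[0x0d]=0x2c, mem[0x13]=0xa8, mem[0x12]=0x43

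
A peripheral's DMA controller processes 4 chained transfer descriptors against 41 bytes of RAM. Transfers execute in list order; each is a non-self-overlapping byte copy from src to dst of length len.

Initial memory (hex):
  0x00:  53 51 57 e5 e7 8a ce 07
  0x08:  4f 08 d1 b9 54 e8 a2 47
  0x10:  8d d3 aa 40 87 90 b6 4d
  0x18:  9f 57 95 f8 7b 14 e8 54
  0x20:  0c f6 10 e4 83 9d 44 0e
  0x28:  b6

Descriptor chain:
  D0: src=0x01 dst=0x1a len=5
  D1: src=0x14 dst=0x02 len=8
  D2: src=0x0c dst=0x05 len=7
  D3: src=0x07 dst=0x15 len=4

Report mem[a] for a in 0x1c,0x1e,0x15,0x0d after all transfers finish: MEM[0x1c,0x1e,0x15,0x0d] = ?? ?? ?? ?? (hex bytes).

[0] 0x01->0x1a len=5 : 51 57 e5 e7 8a
[1] 0x14->0x02 len=8 : 87 90 b6 4d 9f 57 51 57
[2] 0x0c->0x05 len=7 : 54 e8 a2 47 8d d3 aa
[3] 0x07->0x15 len=4 : a2 47 8d d3
query mem[0x1c]=0xe5, mem[0x1e]=0x8a, mem[0x15]=0xa2, mem[0x0d]=0xe8

MEM[0x1c,0x1e,0x15,0x0d] = e5 8a a2 e8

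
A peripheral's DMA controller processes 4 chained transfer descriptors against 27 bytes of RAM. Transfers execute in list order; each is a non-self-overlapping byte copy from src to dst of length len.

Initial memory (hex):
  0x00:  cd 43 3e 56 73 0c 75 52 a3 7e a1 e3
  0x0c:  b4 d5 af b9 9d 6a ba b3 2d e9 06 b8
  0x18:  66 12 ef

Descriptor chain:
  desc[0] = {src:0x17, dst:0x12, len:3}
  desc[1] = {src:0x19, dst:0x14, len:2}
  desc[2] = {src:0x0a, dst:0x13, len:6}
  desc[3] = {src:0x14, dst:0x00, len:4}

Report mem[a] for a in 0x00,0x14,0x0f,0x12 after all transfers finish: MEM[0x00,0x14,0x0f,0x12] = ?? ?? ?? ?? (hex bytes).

MEM[0x00,0x14,0x0f,0x12] = e3 e3 b9 b8

#0 dst[0x12+3] := {0xb8,0x66,0x12}
#1 dst[0x14+2] := {0x12,0xef}
#2 dst[0x13+6] := {0xa1,0xe3,0xb4,0xd5,0xaf,0xb9}
#3 dst[0x00+4] := {0xe3,0xb4,0xd5,0xaf}
query mem[0x00]=0xe3, mem[0x14]=0xe3, mem[0x0f]=0xb9, mem[0x12]=0xb8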